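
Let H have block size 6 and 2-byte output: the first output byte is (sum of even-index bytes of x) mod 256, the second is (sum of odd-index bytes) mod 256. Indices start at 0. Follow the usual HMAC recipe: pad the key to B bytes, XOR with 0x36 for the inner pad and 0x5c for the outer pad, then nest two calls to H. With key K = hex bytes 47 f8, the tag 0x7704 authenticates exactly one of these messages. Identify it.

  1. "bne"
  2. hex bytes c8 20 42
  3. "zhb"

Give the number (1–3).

Key hex bytes 47 f8 is 2 bytes ≤ B = 6; zero-pad to 6 bytes: K' = 47 f8 00 00 00 00.
K' ⊕ ipad = 71 ce 36 36 36 36; K' ⊕ opad = 1b a4 5c 5c 5c 5c.
m1: inner = H(71 ce 36 36 36 36 62 6e 65) = a4 a8; tag = H(1b a4 5c 5c 5c 5c a4 a8) = 7704 ← matches
m2: inner = H(71 ce 36 36 36 36 c8 20 42) = e7 5a; tag = H(1b a4 5c 5c 5c 5c e7 5a) = bab6
m3: inner = H(71 ce 36 36 36 36 7a 68 62) = b9 a2; tag = H(1b a4 5c 5c 5c 5c b9 a2) = 8cfe

1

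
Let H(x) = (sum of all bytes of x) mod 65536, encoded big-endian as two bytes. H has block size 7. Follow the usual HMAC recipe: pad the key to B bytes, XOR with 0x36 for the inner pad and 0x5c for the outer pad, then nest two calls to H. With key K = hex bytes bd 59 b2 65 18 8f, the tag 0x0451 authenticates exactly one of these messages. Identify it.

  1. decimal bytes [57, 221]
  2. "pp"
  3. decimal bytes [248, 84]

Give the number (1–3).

2

Key hex bytes bd 59 b2 65 18 8f is 6 bytes ≤ B = 7; zero-pad to 7 bytes: K' = bd 59 b2 65 18 8f 00.
K' ⊕ ipad = 8b 6f 84 53 2e b9 36; K' ⊕ opad = e1 05 ee 39 44 d3 5c.
m1: inner = H(8b 6f 84 53 2e b9 36 39 dd) = 04 04; tag = H(e1 05 ee 39 44 d3 5c 04 04) = 0388
m2: inner = H(8b 6f 84 53 2e b9 36 70 70) = 03 ce; tag = H(e1 05 ee 39 44 d3 5c 03 ce) = 0451 ← matches
m3: inner = H(8b 6f 84 53 2e b9 36 f8 54) = 04 3a; tag = H(e1 05 ee 39 44 d3 5c 04 3a) = 03be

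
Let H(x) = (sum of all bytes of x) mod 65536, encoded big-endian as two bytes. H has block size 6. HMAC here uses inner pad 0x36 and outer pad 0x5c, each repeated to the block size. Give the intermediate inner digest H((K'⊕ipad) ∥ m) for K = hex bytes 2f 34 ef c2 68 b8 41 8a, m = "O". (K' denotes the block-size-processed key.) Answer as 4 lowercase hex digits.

Key hex bytes 2f 34 ef c2 68 b8 41 8a is 8 bytes > B = 6, so hash it first: H(key) = 03 ff, then zero-pad to 6 bytes: K' = 03 ff 00 00 00 00.
K' ⊕ ipad = 35 c9 36 36 36 36.
Inner input = 35 c9 36 36 36 36 ∥ 4f.
Inner hash: sum = 53+201+54+54+54+54+79 = 549 → 02 25.

0225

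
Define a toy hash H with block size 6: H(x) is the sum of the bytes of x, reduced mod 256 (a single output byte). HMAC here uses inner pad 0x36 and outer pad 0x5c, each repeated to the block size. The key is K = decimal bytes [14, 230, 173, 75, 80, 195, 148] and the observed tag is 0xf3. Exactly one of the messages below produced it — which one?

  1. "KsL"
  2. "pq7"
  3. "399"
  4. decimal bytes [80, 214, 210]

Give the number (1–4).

Key decimal bytes [14, 230, 173, 75, 80, 195, 148] = 0e e6 ad 4b 50 c3 94 is 7 bytes > B = 6, so hash it first: H(key) = 93, then zero-pad to 6 bytes: K' = 93 00 00 00 00 00.
K' ⊕ ipad = a5 36 36 36 36 36; K' ⊕ opad = cf 5c 5c 5c 5c 5c.
m1: inner = H(a5 36 36 36 36 36 4b 73 4c) = bd; tag = H(cf 5c 5c 5c 5c 5c bd) = 58
m2: inner = H(a5 36 36 36 36 36 70 71 37) = cb; tag = H(cf 5c 5c 5c 5c 5c cb) = 66
m3: inner = H(a5 36 36 36 36 36 33 39 39) = 58; tag = H(cf 5c 5c 5c 5c 5c 58) = f3 ← matches
m4: inner = H(a5 36 36 36 36 36 50 d6 d2) = ab; tag = H(cf 5c 5c 5c 5c 5c ab) = 46

3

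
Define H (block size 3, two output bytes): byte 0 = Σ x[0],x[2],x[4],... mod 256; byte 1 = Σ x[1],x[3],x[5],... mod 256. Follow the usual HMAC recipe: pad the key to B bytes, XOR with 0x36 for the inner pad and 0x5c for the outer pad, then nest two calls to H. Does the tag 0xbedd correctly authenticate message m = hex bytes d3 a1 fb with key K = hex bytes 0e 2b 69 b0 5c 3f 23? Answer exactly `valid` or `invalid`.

invalid

Key hex bytes 0e 2b 69 b0 5c 3f 23 is 7 bytes > B = 3, so hash it first: H(key) = f6 1a, then zero-pad to 3 bytes: K' = f6 1a 00.
K' ⊕ ipad = c0 2c 36; K' ⊕ opad = aa 46 5c.
Inner hash: even-index sum = 407 mod 256 = 151; odd-index sum = 506 mod 256 = 250 → 97 fa.
Outer hash (recomputed tag): even-index sum = 512 mod 256 = 0; odd-index sum = 221 mod 256 = 221 → 00 dd.
Recomputed tag = 00dd; claimed = bedd → mismatch.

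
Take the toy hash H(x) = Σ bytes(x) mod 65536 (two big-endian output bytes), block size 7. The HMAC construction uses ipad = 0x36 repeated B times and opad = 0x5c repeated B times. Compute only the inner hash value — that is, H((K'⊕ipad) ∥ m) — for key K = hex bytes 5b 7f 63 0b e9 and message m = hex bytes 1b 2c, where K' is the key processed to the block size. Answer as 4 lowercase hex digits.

Key hex bytes 5b 7f 63 0b e9 is 5 bytes ≤ B = 7; zero-pad to 7 bytes: K' = 5b 7f 63 0b e9 00 00.
K' ⊕ ipad = 6d 49 55 3d df 36 36.
Inner input = 6d 49 55 3d df 36 36 ∥ 1b 2c.
Inner hash: sum = 109+73+85+61+223+54+54+27+44 = 730 → 02 da.

02da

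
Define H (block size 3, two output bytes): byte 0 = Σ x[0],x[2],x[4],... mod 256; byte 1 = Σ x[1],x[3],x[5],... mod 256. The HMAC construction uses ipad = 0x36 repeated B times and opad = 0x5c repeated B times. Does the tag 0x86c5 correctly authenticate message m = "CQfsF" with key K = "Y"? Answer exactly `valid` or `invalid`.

Key "Y" = 59 is 1 byte ≤ B = 3; zero-pad to 3 bytes: K' = 59 00 00.
K' ⊕ ipad = 6f 36 36; K' ⊕ opad = 05 5c 5c.
Inner hash: even-index sum = 361 mod 256 = 105; odd-index sum = 293 mod 256 = 37 → 69 25.
Outer hash (recomputed tag): even-index sum = 134 mod 256 = 134; odd-index sum = 197 mod 256 = 197 → 86 c5.
Recomputed tag = 86c5; claimed = 86c5 → match.

valid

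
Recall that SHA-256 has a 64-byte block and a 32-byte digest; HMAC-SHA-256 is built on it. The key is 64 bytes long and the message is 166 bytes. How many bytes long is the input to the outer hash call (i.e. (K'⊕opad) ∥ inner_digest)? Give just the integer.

96

Key is 64 ≤ 64 bytes, zero-padded: |K'| = 64.
Outer input = (K'⊕opad) ∥ H(inner) → 64 + 32 = 96 bytes.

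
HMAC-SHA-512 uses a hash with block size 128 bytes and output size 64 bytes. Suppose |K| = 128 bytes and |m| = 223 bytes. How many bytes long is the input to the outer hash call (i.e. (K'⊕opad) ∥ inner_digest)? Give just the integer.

192

Key is 128 ≤ 128 bytes, zero-padded: |K'| = 128.
Outer input = (K'⊕opad) ∥ H(inner) → 128 + 64 = 192 bytes.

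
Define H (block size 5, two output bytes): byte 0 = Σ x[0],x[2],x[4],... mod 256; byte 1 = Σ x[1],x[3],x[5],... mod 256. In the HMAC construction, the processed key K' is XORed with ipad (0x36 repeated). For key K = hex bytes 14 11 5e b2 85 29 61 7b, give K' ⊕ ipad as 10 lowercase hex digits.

6e51363636

Key hex bytes 14 11 5e b2 85 29 61 7b is 8 bytes > B = 5, so hash it first: H(key) = 58 67, then zero-pad to 5 bytes: K' = 58 67 00 00 00.
XOR each byte with 0x36: 58⊕36=6e, 67⊕36=51, 00⊕36=36, 00⊕36=36, 00⊕36=36.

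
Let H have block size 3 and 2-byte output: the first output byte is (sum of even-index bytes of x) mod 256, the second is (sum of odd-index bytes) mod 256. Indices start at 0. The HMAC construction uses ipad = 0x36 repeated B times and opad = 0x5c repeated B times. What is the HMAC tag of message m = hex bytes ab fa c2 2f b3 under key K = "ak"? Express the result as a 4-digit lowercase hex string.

Key "ak" = 61 6b is 2 bytes ≤ B = 3; zero-pad to 3 bytes: K' = 61 6b 00.
K' ⊕ ipad = 57 5d 36.  K' ⊕ opad = 3d 37 5c.
Inner input = (K'⊕ipad) ∥ m = 57 5d 36 ∥ ab fa c2 2f b3.
Inner hash: even-index sum = 438 mod 256 = 182; odd-index sum = 637 mod 256 = 125 → b6 7d.
Outer input = (K'⊕opad) ∥ inner = 3d 37 5c ∥ b6 7d.
Outer hash (tag): even-index sum = 278 mod 256 = 22; odd-index sum = 237 mod 256 = 237 → 16 ed.

16ed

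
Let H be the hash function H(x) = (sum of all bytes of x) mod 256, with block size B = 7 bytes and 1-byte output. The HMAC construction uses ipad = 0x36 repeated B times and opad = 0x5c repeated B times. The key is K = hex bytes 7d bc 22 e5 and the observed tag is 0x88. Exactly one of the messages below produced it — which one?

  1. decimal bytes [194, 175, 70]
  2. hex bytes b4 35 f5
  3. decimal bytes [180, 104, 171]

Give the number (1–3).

2

Key hex bytes 7d bc 22 e5 is 4 bytes ≤ B = 7; zero-pad to 7 bytes: K' = 7d bc 22 e5 00 00 00.
K' ⊕ ipad = 4b 8a 14 d3 36 36 36; K' ⊕ opad = 21 e0 7e b9 5c 5c 5c.
m1: inner = H(4b 8a 14 d3 36 36 36 c2 af 46) = 15; tag = H(21 e0 7e b9 5c 5c 5c 15) = 61
m2: inner = H(4b 8a 14 d3 36 36 36 b4 35 f5) = 3c; tag = H(21 e0 7e b9 5c 5c 5c 3c) = 88 ← matches
m3: inner = H(4b 8a 14 d3 36 36 36 b4 68 ab) = 25; tag = H(21 e0 7e b9 5c 5c 5c 25) = 71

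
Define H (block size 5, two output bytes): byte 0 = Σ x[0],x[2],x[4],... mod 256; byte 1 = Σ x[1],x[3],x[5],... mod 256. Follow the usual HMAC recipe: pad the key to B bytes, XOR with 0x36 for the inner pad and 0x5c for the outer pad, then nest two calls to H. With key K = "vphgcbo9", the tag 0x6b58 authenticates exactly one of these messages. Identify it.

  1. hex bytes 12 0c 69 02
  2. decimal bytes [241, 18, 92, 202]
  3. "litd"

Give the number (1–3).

Key "vphgcbo9" = 76 70 68 67 63 62 6f 39 is 8 bytes > B = 5, so hash it first: H(key) = b0 72, then zero-pad to 5 bytes: K' = b0 72 00 00 00.
K' ⊕ ipad = 86 44 36 36 36; K' ⊕ opad = ec 2e 5c 5c 5c.
m1: inner = H(86 44 36 36 36 12 0c 69 02) = 00 f5; tag = H(ec 2e 5c 5c 5c 00 f5) = 998a
m2: inner = H(86 44 36 36 36 f1 12 5c ca) = ce c7; tag = H(ec 2e 5c 5c 5c ce c7) = 6b58 ← matches
m3: inner = H(86 44 36 36 36 6c 69 74 64) = bf 5a; tag = H(ec 2e 5c 5c 5c bf 5a) = fe49

2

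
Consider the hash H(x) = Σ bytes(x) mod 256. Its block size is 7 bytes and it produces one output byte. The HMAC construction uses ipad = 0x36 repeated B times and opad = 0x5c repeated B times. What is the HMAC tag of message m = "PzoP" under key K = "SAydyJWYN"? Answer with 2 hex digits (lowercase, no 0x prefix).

67

Key "SAydyJWYN" = 53 41 79 64 79 4a 57 59 4e is 9 bytes > B = 7, so hash it first: H(key) = 32, then zero-pad to 7 bytes: K' = 32 00 00 00 00 00 00.
K' ⊕ ipad = 04 36 36 36 36 36 36.  K' ⊕ opad = 6e 5c 5c 5c 5c 5c 5c.
Inner input = (K'⊕ipad) ∥ m = 04 36 36 36 36 36 36 ∥ 50 7a 6f 50.
Inner hash: sum = 4+54+54+54+54+54+54+80+122+111+80 = 721; mod 256 = 209 → d1.
Outer input = (K'⊕opad) ∥ inner = 6e 5c 5c 5c 5c 5c 5c ∥ d1.
Outer hash (tag): sum = 110+92+92+92+92+92+92+209 = 871; mod 256 = 103 → 67.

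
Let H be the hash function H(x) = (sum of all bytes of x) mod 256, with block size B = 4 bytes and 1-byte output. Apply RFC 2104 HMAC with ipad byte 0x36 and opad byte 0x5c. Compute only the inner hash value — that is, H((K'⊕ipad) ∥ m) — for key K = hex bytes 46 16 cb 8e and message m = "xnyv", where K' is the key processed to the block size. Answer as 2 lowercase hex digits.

Key hex bytes 46 16 cb 8e is exactly B = 4 bytes: K' = 46 16 cb 8e.
K' ⊕ ipad = 70 20 fd b8.
Inner input = 70 20 fd b8 ∥ 78 6e 79 76.
Inner hash: sum = 112+32+253+184+120+110+121+118 = 1050; mod 256 = 26 → 1a.

1a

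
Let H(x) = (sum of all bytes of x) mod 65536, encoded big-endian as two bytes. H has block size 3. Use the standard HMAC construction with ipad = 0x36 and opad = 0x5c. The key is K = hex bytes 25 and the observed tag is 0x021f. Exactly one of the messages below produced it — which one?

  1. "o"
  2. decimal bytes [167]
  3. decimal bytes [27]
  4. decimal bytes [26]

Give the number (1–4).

1

Key hex bytes 25 is 1 byte ≤ B = 3; zero-pad to 3 bytes: K' = 25 00 00.
K' ⊕ ipad = 13 36 36; K' ⊕ opad = 79 5c 5c.
m1: inner = H(13 36 36 6f) = 00 ee; tag = H(79 5c 5c 00 ee) = 021f ← matches
m2: inner = H(13 36 36 a7) = 01 26; tag = H(79 5c 5c 01 26) = 0158
m3: inner = H(13 36 36 1b) = 00 9a; tag = H(79 5c 5c 00 9a) = 01cb
m4: inner = H(13 36 36 1a) = 00 99; tag = H(79 5c 5c 00 99) = 01ca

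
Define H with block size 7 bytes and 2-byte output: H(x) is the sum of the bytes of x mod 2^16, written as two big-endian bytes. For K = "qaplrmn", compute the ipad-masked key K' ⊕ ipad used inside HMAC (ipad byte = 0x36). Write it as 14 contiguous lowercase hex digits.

4757465a445b58

Key "qaplrmn" = 71 61 70 6c 72 6d 6e is exactly B = 7 bytes: K' = 71 61 70 6c 72 6d 6e.
XOR each byte with 0x36: 71⊕36=47, 61⊕36=57, 70⊕36=46, 6c⊕36=5a, 72⊕36=44, 6d⊕36=5b, 6e⊕36=58.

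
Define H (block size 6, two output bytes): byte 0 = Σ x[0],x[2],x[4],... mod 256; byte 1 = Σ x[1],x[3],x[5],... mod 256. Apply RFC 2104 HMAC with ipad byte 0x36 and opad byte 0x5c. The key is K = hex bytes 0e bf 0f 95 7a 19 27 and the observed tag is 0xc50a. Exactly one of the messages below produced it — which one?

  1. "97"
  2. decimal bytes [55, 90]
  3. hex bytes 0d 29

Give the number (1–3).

Key hex bytes 0e bf 0f 95 7a 19 27 is 7 bytes > B = 6, so hash it first: H(key) = be 6d, then zero-pad to 6 bytes: K' = be 6d 00 00 00 00.
K' ⊕ ipad = 88 5b 36 36 36 36; K' ⊕ opad = e2 31 5c 5c 5c 5c.
m1: inner = H(88 5b 36 36 36 36 39 37) = 2d fe; tag = H(e2 31 5c 5c 5c 5c 2d fe) = c7e7
m2: inner = H(88 5b 36 36 36 36 37 5a) = 2b 21; tag = H(e2 31 5c 5c 5c 5c 2b 21) = c50a ← matches
m3: inner = H(88 5b 36 36 36 36 0d 29) = 01 f0; tag = H(e2 31 5c 5c 5c 5c 01 f0) = 9bd9

2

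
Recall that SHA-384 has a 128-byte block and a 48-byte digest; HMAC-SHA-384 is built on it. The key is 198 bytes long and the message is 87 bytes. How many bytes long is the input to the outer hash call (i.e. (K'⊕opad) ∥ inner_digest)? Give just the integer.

176

Key is 198 > 128 bytes, so it is hashed to 48 bytes then zero-padded to 128: |K'| = 128.
Outer input = (K'⊕opad) ∥ H(inner) → 128 + 48 = 176 bytes.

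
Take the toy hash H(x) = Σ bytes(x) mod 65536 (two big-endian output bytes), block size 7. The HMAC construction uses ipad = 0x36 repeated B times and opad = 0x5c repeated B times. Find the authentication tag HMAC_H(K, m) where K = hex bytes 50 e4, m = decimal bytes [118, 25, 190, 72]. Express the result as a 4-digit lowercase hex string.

Key hex bytes 50 e4 is 2 bytes ≤ B = 7; zero-pad to 7 bytes: K' = 50 e4 00 00 00 00 00.
K' ⊕ ipad = 66 d2 36 36 36 36 36.  K' ⊕ opad = 0c b8 5c 5c 5c 5c 5c.
Inner input = (K'⊕ipad) ∥ m = 66 d2 36 36 36 36 36 ∥ 76 19 be 48.
Inner hash: sum = 102+210+54+54+54+54+54+118+25+190+72 = 987 → 03 db.
Outer input = (K'⊕opad) ∥ inner = 0c b8 5c 5c 5c 5c 5c ∥ 03 db.
Outer hash (tag): sum = 12+184+92+92+92+92+92+3+219 = 878 → 03 6e.

036e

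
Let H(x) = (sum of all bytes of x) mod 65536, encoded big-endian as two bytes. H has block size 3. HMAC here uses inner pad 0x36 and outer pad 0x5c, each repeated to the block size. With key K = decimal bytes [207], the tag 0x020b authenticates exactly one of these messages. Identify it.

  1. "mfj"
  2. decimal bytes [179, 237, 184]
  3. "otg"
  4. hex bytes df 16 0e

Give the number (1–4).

Key decimal bytes [207] = cf is 1 byte ≤ B = 3; zero-pad to 3 bytes: K' = cf 00 00.
K' ⊕ ipad = f9 36 36; K' ⊕ opad = 93 5c 5c.
m1: inner = H(f9 36 36 6d 66 6a) = 02 a2; tag = H(93 5c 5c 02 a2) = 01ef
m2: inner = H(f9 36 36 b3 ed b8) = 03 bd; tag = H(93 5c 5c 03 bd) = 020b ← matches
m3: inner = H(f9 36 36 6f 74 67) = 02 af; tag = H(93 5c 5c 02 af) = 01fc
m4: inner = H(f9 36 36 df 16 0e) = 02 68; tag = H(93 5c 5c 02 68) = 01b5

2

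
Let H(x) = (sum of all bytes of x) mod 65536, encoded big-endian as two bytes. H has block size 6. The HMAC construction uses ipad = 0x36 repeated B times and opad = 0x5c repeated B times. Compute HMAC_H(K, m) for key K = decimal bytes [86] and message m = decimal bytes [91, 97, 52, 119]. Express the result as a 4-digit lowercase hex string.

Key decimal bytes [86] = 56 is 1 byte ≤ B = 6; zero-pad to 6 bytes: K' = 56 00 00 00 00 00.
K' ⊕ ipad = 60 36 36 36 36 36.  K' ⊕ opad = 0a 5c 5c 5c 5c 5c.
Inner input = (K'⊕ipad) ∥ m = 60 36 36 36 36 36 ∥ 5b 61 34 77.
Inner hash: sum = 96+54+54+54+54+54+91+97+52+119 = 725 → 02 d5.
Outer input = (K'⊕opad) ∥ inner = 0a 5c 5c 5c 5c 5c ∥ 02 d5.
Outer hash (tag): sum = 10+92+92+92+92+92+2+213 = 685 → 02 ad.

02ad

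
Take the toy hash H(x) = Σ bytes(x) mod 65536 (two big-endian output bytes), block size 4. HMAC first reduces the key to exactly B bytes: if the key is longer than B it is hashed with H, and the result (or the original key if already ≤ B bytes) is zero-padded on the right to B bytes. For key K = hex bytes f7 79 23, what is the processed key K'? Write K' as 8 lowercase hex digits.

Key hex bytes f7 79 23 is 3 bytes ≤ B = 4; zero-pad to 4 bytes: K' = f7 79 23 00.

f7792300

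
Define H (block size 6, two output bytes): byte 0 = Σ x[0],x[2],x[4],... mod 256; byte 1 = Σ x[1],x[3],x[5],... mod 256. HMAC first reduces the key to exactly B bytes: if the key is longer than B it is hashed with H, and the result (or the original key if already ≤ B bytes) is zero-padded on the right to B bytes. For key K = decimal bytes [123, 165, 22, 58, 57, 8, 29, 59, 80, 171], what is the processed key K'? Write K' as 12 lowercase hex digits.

37cd00000000

|K| = 10 > B = 6, so first hash the key.
H(K): even-index sum = 311 mod 256 = 55; odd-index sum = 461 mod 256 = 205 → 37 cd.
Zero-pad H(K) = 37 cd to 6 bytes: K' = 37 cd 00 00 00 00.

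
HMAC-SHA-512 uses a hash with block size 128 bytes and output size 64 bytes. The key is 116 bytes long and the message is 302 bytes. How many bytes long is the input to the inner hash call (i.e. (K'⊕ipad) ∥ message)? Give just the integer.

430

Key is 116 ≤ 128 bytes, zero-padded: |K'| = 128.
Inner input = (K'⊕ipad) ∥ m → 128 + 302 = 430 bytes.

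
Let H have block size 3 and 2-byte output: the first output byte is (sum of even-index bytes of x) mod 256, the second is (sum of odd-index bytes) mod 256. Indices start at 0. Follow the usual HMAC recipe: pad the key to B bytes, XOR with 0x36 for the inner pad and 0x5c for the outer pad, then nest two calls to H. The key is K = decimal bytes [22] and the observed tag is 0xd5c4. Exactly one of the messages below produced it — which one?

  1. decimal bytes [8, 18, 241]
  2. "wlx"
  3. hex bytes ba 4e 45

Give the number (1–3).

Key decimal bytes [22] = 16 is 1 byte ≤ B = 3; zero-pad to 3 bytes: K' = 16 00 00.
K' ⊕ ipad = 20 36 36; K' ⊕ opad = 4a 5c 5c.
m1: inner = H(20 36 36 08 12 f1) = 68 2f; tag = H(4a 5c 5c 68 2f) = d5c4 ← matches
m2: inner = H(20 36 36 77 6c 78) = c2 25; tag = H(4a 5c 5c c2 25) = cb1e
m3: inner = H(20 36 36 ba 4e 45) = a4 35; tag = H(4a 5c 5c a4 35) = db00

1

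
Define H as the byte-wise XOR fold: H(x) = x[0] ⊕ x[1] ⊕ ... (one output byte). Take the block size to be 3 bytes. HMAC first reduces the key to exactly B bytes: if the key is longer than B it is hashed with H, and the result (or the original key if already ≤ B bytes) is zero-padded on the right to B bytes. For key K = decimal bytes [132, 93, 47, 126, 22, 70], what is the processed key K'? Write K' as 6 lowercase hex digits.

|K| = 6 > B = 3, so first hash the key.
H(K): XOR 84⊕5d⊕2f⊕7e⊕16⊕46 = d8.
Zero-pad H(K) = d8 to 3 bytes: K' = d8 00 00.

d80000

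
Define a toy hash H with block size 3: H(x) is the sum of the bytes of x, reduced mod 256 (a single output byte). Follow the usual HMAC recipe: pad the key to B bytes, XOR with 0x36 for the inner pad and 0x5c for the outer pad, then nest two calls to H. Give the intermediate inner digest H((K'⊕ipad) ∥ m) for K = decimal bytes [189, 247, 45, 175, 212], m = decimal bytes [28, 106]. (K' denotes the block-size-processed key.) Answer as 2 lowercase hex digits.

44

Key decimal bytes [189, 247, 45, 175, 212] = bd f7 2d af d4 is 5 bytes > B = 3, so hash it first: H(key) = 64, then zero-pad to 3 bytes: K' = 64 00 00.
K' ⊕ ipad = 52 36 36.
Inner input = 52 36 36 ∥ 1c 6a.
Inner hash: sum = 82+54+54+28+106 = 324; mod 256 = 68 → 44.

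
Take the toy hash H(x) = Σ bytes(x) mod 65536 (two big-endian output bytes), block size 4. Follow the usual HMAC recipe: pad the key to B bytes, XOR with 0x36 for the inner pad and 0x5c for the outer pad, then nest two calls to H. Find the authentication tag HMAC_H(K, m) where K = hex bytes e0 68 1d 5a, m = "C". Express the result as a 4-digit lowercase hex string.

Key hex bytes e0 68 1d 5a is exactly B = 4 bytes: K' = e0 68 1d 5a.
K' ⊕ ipad = d6 5e 2b 6c.  K' ⊕ opad = bc 34 41 06.
Inner input = (K'⊕ipad) ∥ m = d6 5e 2b 6c ∥ 43.
Inner hash: sum = 214+94+43+108+67 = 526 → 02 0e.
Outer input = (K'⊕opad) ∥ inner = bc 34 41 06 ∥ 02 0e.
Outer hash (tag): sum = 188+52+65+6+2+14 = 327 → 01 47.

0147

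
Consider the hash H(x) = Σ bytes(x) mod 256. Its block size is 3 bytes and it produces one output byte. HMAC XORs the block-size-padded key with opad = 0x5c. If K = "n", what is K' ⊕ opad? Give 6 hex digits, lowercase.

325c5c

Key "n" = 6e is 1 byte ≤ B = 3; zero-pad to 3 bytes: K' = 6e 00 00.
XOR each byte with 0x5c: 6e⊕5c=32, 00⊕5c=5c, 00⊕5c=5c.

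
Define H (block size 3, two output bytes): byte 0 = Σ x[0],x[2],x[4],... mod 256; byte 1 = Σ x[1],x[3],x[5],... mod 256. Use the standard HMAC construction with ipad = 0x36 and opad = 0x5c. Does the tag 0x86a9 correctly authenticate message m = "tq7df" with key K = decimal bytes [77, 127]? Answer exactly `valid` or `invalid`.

invalid

Key decimal bytes [77, 127] = 4d 7f is 2 bytes ≤ B = 3; zero-pad to 3 bytes: K' = 4d 7f 00.
K' ⊕ ipad = 7b 49 36; K' ⊕ opad = 11 23 5c.
Inner hash: even-index sum = 390 mod 256 = 134; odd-index sum = 346 mod 256 = 90 → 86 5a.
Outer hash (recomputed tag): even-index sum = 199 mod 256 = 199; odd-index sum = 169 mod 256 = 169 → c7 a9.
Recomputed tag = c7a9; claimed = 86a9 → mismatch.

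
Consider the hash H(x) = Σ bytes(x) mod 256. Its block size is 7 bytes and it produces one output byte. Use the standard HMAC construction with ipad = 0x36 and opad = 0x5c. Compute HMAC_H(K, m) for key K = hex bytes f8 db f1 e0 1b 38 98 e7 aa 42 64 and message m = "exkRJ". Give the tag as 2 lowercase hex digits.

Key hex bytes f8 db f1 e0 1b 38 98 e7 aa 42 64 is 11 bytes > B = 7, so hash it first: H(key) = c6, then zero-pad to 7 bytes: K' = c6 00 00 00 00 00 00.
K' ⊕ ipad = f0 36 36 36 36 36 36.  K' ⊕ opad = 9a 5c 5c 5c 5c 5c 5c.
Inner input = (K'⊕ipad) ∥ m = f0 36 36 36 36 36 36 ∥ 65 78 6b 52 4a.
Inner hash: sum = 240+54+54+54+54+54+54+101+120+107+82+74 = 1048; mod 256 = 24 → 18.
Outer input = (K'⊕opad) ∥ inner = 9a 5c 5c 5c 5c 5c 5c ∥ 18.
Outer hash (tag): sum = 154+92+92+92+92+92+92+24 = 730; mod 256 = 218 → da.

da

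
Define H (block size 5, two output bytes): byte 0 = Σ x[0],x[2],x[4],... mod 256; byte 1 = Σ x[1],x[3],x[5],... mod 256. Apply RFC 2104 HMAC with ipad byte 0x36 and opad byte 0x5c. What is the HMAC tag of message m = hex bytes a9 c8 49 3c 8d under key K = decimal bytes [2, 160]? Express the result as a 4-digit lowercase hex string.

61fc

Key decimal bytes [2, 160] = 02 a0 is 2 bytes ≤ B = 5; zero-pad to 5 bytes: K' = 02 a0 00 00 00.
K' ⊕ ipad = 34 96 36 36 36.  K' ⊕ opad = 5e fc 5c 5c 5c.
Inner input = (K'⊕ipad) ∥ m = 34 96 36 36 36 ∥ a9 c8 49 3c 8d.
Inner hash: even-index sum = 420 mod 256 = 164; odd-index sum = 587 mod 256 = 75 → a4 4b.
Outer input = (K'⊕opad) ∥ inner = 5e fc 5c 5c 5c ∥ a4 4b.
Outer hash (tag): even-index sum = 353 mod 256 = 97; odd-index sum = 508 mod 256 = 252 → 61 fc.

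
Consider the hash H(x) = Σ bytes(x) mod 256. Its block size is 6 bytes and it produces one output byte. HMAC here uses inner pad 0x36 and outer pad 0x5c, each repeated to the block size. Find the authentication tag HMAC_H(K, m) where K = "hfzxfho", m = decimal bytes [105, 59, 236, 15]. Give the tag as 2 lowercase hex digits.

Key "hfzxfho" = 68 66 7a 78 66 68 6f is 7 bytes > B = 6, so hash it first: H(key) = fd, then zero-pad to 6 bytes: K' = fd 00 00 00 00 00.
K' ⊕ ipad = cb 36 36 36 36 36.  K' ⊕ opad = a1 5c 5c 5c 5c 5c.
Inner input = (K'⊕ipad) ∥ m = cb 36 36 36 36 36 ∥ 69 3b ec 0f.
Inner hash: sum = 203+54+54+54+54+54+105+59+236+15 = 888; mod 256 = 120 → 78.
Outer input = (K'⊕opad) ∥ inner = a1 5c 5c 5c 5c 5c ∥ 78.
Outer hash (tag): sum = 161+92+92+92+92+92+120 = 741; mod 256 = 229 → e5.

e5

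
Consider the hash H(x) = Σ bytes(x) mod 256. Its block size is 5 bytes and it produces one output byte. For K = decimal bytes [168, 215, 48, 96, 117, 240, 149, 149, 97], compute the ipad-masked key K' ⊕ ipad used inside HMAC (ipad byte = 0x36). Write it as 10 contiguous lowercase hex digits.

c936363636

Key decimal bytes [168, 215, 48, 96, 117, 240, 149, 149, 97] = a8 d7 30 60 75 f0 95 95 61 is 9 bytes > B = 5, so hash it first: H(key) = ff, then zero-pad to 5 bytes: K' = ff 00 00 00 00.
XOR each byte with 0x36: ff⊕36=c9, 00⊕36=36, 00⊕36=36, 00⊕36=36, 00⊕36=36.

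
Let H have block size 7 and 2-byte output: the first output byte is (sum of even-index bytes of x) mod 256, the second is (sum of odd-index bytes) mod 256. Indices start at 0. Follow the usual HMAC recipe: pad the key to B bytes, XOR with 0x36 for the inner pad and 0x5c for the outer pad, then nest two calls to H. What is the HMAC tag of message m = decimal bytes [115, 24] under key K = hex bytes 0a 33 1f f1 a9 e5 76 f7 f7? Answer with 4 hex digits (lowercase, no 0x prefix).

Key hex bytes 0a 33 1f f1 a9 e5 76 f7 f7 is 9 bytes > B = 7, so hash it first: H(key) = 3f 00, then zero-pad to 7 bytes: K' = 3f 00 00 00 00 00 00.
K' ⊕ ipad = 09 36 36 36 36 36 36.  K' ⊕ opad = 63 5c 5c 5c 5c 5c 5c.
Inner input = (K'⊕ipad) ∥ m = 09 36 36 36 36 36 36 ∥ 73 18.
Inner hash: even-index sum = 195 mod 256 = 195; odd-index sum = 277 mod 256 = 21 → c3 15.
Outer input = (K'⊕opad) ∥ inner = 63 5c 5c 5c 5c 5c 5c ∥ c3 15.
Outer hash (tag): even-index sum = 396 mod 256 = 140; odd-index sum = 471 mod 256 = 215 → 8c d7.

8cd7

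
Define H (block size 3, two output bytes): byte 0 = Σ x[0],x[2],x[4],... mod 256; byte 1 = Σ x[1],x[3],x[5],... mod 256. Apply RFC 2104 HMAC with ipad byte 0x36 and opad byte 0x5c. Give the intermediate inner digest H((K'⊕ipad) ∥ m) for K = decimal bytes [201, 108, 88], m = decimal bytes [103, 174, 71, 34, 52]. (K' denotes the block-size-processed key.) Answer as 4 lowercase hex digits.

Key decimal bytes [201, 108, 88] = c9 6c 58 is exactly B = 3 bytes: K' = c9 6c 58.
K' ⊕ ipad = ff 5a 6e.
Inner input = ff 5a 6e ∥ 67 ae 47 22 34.
Inner hash: even-index sum = 573 mod 256 = 61; odd-index sum = 316 mod 256 = 60 → 3d 3c.

3d3c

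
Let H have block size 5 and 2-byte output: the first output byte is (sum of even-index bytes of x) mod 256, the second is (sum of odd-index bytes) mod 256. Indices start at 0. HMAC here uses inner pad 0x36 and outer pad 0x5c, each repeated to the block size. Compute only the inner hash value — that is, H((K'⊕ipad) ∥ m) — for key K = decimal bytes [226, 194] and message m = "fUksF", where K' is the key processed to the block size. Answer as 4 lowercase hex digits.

0841

Key decimal bytes [226, 194] = e2 c2 is 2 bytes ≤ B = 5; zero-pad to 5 bytes: K' = e2 c2 00 00 00.
K' ⊕ ipad = d4 f4 36 36 36.
Inner input = d4 f4 36 36 36 ∥ 66 55 6b 73 46.
Inner hash: even-index sum = 520 mod 256 = 8; odd-index sum = 577 mod 256 = 65 → 08 41.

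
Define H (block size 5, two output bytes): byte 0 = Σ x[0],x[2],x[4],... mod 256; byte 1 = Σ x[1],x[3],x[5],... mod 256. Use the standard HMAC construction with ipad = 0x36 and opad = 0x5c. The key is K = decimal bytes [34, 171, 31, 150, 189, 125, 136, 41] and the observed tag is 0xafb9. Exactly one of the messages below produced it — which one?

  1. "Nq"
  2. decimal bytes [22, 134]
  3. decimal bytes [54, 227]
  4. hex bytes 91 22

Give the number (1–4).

2

Key decimal bytes [34, 171, 31, 150, 189, 125, 136, 41] = 22 ab 1f 96 bd 7d 88 29 is 8 bytes > B = 5, so hash it first: H(key) = 86 e7, then zero-pad to 5 bytes: K' = 86 e7 00 00 00.
K' ⊕ ipad = b0 d1 36 36 36; K' ⊕ opad = da bb 5c 5c 5c.
m1: inner = H(b0 d1 36 36 36 4e 71) = 8d 55; tag = H(da bb 5c 5c 5c 8d 55) = e7a4
m2: inner = H(b0 d1 36 36 36 16 86) = a2 1d; tag = H(da bb 5c 5c 5c a2 1d) = afb9 ← matches
m3: inner = H(b0 d1 36 36 36 36 e3) = ff 3d; tag = H(da bb 5c 5c 5c ff 3d) = cf16
m4: inner = H(b0 d1 36 36 36 91 22) = 3e 98; tag = H(da bb 5c 5c 5c 3e 98) = 2a55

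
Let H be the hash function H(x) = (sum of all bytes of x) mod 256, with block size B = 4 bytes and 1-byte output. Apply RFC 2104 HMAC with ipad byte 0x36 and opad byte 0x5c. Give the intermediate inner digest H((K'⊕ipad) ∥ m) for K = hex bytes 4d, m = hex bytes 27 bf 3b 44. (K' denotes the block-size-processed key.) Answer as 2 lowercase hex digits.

82

Key hex bytes 4d is 1 byte ≤ B = 4; zero-pad to 4 bytes: K' = 4d 00 00 00.
K' ⊕ ipad = 7b 36 36 36.
Inner input = 7b 36 36 36 ∥ 27 bf 3b 44.
Inner hash: sum = 123+54+54+54+39+191+59+68 = 642; mod 256 = 130 → 82.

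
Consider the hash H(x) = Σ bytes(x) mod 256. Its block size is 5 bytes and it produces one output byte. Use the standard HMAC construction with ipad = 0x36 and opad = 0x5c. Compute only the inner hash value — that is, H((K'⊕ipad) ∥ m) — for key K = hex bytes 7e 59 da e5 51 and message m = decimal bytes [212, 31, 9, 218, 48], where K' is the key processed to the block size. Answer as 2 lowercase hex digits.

e3

Key hex bytes 7e 59 da e5 51 is exactly B = 5 bytes: K' = 7e 59 da e5 51.
K' ⊕ ipad = 48 6f ec d3 67.
Inner input = 48 6f ec d3 67 ∥ d4 1f 09 da 30.
Inner hash: sum = 72+111+236+211+103+212+31+9+218+48 = 1251; mod 256 = 227 → e3.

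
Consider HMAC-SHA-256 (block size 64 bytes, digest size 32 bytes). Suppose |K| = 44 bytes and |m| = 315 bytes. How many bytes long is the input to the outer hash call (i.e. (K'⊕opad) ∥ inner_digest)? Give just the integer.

96

Key is 44 ≤ 64 bytes, zero-padded: |K'| = 64.
Outer input = (K'⊕opad) ∥ H(inner) → 64 + 32 = 96 bytes.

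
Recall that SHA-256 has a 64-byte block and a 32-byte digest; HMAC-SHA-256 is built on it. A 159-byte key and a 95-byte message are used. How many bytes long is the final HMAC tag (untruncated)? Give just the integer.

32

The tag is one SHA-256 digest: 32 bytes.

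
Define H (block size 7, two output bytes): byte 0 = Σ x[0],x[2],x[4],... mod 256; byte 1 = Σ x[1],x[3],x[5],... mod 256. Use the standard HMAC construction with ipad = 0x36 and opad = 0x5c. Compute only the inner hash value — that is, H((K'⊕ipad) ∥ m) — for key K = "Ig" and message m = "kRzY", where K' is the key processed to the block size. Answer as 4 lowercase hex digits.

Key "Ig" = 49 67 is 2 bytes ≤ B = 7; zero-pad to 7 bytes: K' = 49 67 00 00 00 00 00.
K' ⊕ ipad = 7f 51 36 36 36 36 36.
Inner input = 7f 51 36 36 36 36 36 ∥ 6b 52 7a 59.
Inner hash: even-index sum = 460 mod 256 = 204; odd-index sum = 418 mod 256 = 162 → cc a2.

cca2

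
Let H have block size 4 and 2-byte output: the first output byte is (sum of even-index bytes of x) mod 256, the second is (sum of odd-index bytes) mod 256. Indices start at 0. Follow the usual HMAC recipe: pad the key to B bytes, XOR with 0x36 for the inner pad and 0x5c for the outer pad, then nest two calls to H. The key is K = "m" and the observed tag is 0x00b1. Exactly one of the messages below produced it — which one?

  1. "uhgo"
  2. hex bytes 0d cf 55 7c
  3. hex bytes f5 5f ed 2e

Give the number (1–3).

Key "m" = 6d is 1 byte ≤ B = 4; zero-pad to 4 bytes: K' = 6d 00 00 00.
K' ⊕ ipad = 5b 36 36 36; K' ⊕ opad = 31 5c 5c 5c.
m1: inner = H(5b 36 36 36 75 68 67 6f) = 6d 43; tag = H(31 5c 5c 5c 6d 43) = fafb
m2: inner = H(5b 36 36 36 0d cf 55 7c) = f3 b7; tag = H(31 5c 5c 5c f3 b7) = 806f
m3: inner = H(5b 36 36 36 f5 5f ed 2e) = 73 f9; tag = H(31 5c 5c 5c 73 f9) = 00b1 ← matches

3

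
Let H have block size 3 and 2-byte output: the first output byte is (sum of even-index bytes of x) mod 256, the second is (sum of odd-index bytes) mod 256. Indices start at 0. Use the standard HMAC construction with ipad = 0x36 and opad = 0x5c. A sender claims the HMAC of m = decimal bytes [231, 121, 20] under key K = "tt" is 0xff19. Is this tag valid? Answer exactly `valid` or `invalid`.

invalid

Key "tt" = 74 74 is 2 bytes ≤ B = 3; zero-pad to 3 bytes: K' = 74 74 00.
K' ⊕ ipad = 42 42 36; K' ⊕ opad = 28 28 5c.
Inner hash: even-index sum = 241 mod 256 = 241; odd-index sum = 317 mod 256 = 61 → f1 3d.
Outer hash (recomputed tag): even-index sum = 193 mod 256 = 193; odd-index sum = 281 mod 256 = 25 → c1 19.
Recomputed tag = c119; claimed = ff19 → mismatch.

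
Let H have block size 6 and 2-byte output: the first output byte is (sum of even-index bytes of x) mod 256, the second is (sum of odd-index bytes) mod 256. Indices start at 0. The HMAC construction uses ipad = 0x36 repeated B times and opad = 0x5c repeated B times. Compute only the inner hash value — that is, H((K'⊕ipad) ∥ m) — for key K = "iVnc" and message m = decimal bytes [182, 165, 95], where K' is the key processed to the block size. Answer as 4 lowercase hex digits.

Key "iVnc" = 69 56 6e 63 is 4 bytes ≤ B = 6; zero-pad to 6 bytes: K' = 69 56 6e 63 00 00.
K' ⊕ ipad = 5f 60 58 55 36 36.
Inner input = 5f 60 58 55 36 36 ∥ b6 a5 5f.
Inner hash: even-index sum = 514 mod 256 = 2; odd-index sum = 400 mod 256 = 144 → 02 90.

0290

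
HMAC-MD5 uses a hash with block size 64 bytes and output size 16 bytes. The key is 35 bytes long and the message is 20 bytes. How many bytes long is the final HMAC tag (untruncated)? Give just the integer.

The tag is one MD5 digest: 16 bytes.

16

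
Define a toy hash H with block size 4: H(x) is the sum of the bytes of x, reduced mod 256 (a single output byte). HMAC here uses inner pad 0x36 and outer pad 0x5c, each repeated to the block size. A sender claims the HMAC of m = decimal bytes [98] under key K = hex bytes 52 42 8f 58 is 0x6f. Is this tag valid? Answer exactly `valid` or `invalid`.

invalid

Key hex bytes 52 42 8f 58 is exactly B = 4 bytes: K' = 52 42 8f 58.
K' ⊕ ipad = 64 74 b9 6e; K' ⊕ opad = 0e 1e d3 04.
Inner hash: sum = 100+116+185+110+98 = 609; mod 256 = 97 → 61.
Outer hash (recomputed tag): sum = 14+30+211+4+97 = 356; mod 256 = 100 → 64.
Recomputed tag = 64; claimed = 6f → mismatch.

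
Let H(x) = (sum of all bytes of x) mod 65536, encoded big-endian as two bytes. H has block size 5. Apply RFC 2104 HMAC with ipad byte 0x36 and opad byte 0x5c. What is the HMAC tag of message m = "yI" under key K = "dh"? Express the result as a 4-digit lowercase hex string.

Key "dh" = 64 68 is 2 bytes ≤ B = 5; zero-pad to 5 bytes: K' = 64 68 00 00 00.
K' ⊕ ipad = 52 5e 36 36 36.  K' ⊕ opad = 38 34 5c 5c 5c.
Inner input = (K'⊕ipad) ∥ m = 52 5e 36 36 36 ∥ 79 49.
Inner hash: sum = 82+94+54+54+54+121+73 = 532 → 02 14.
Outer input = (K'⊕opad) ∥ inner = 38 34 5c 5c 5c ∥ 02 14.
Outer hash (tag): sum = 56+52+92+92+92+2+20 = 406 → 01 96.

0196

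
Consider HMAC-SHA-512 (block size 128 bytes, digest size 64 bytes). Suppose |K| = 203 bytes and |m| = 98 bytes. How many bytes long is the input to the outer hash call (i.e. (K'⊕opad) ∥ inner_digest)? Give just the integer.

192

Key is 203 > 128 bytes, so it is hashed to 64 bytes then zero-padded to 128: |K'| = 128.
Outer input = (K'⊕opad) ∥ H(inner) → 128 + 64 = 192 bytes.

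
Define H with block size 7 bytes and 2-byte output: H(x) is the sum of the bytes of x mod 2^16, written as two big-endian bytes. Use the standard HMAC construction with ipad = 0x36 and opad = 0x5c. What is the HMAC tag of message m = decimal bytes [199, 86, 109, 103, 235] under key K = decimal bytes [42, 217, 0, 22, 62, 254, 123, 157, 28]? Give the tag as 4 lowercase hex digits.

Key decimal bytes [42, 217, 0, 22, 62, 254, 123, 157, 28] = 2a d9 00 16 3e fe 7b 9d 1c is 9 bytes > B = 7, so hash it first: H(key) = 03 89, then zero-pad to 7 bytes: K' = 03 89 00 00 00 00 00.
K' ⊕ ipad = 35 bf 36 36 36 36 36.  K' ⊕ opad = 5f d5 5c 5c 5c 5c 5c.
Inner input = (K'⊕ipad) ∥ m = 35 bf 36 36 36 36 36 ∥ c7 56 6d 67 eb.
Inner hash: sum = 53+191+54+54+54+54+54+199+86+109+103+235 = 1246 → 04 de.
Outer input = (K'⊕opad) ∥ inner = 5f d5 5c 5c 5c 5c 5c ∥ 04 de.
Outer hash (tag): sum = 95+213+92+92+92+92+92+4+222 = 994 → 03 e2.

03e2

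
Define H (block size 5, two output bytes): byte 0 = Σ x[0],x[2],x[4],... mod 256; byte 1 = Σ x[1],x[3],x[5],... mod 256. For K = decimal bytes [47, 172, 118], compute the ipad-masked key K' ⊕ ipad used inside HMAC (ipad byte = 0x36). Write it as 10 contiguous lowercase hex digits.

Key decimal bytes [47, 172, 118] = 2f ac 76 is 3 bytes ≤ B = 5; zero-pad to 5 bytes: K' = 2f ac 76 00 00.
XOR each byte with 0x36: 2f⊕36=19, ac⊕36=9a, 76⊕36=40, 00⊕36=36, 00⊕36=36.

199a403636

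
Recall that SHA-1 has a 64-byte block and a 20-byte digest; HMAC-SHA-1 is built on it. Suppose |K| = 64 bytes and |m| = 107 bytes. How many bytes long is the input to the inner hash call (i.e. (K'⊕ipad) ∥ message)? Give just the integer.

Key is 64 ≤ 64 bytes, zero-padded: |K'| = 64.
Inner input = (K'⊕ipad) ∥ m → 64 + 107 = 171 bytes.

171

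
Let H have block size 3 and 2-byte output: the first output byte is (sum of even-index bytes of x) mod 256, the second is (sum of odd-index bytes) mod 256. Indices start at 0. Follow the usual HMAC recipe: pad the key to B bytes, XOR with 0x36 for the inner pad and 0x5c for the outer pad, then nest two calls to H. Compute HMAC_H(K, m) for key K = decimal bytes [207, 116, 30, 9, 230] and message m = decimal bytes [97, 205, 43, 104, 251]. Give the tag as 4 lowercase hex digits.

bd71

Key decimal bytes [207, 116, 30, 9, 230] = cf 74 1e 09 e6 is 5 bytes > B = 3, so hash it first: H(key) = d3 7d, then zero-pad to 3 bytes: K' = d3 7d 00.
K' ⊕ ipad = e5 4b 36.  K' ⊕ opad = 8f 21 5c.
Inner input = (K'⊕ipad) ∥ m = e5 4b 36 ∥ 61 cd 2b 68 fb.
Inner hash: even-index sum = 592 mod 256 = 80; odd-index sum = 466 mod 256 = 210 → 50 d2.
Outer input = (K'⊕opad) ∥ inner = 8f 21 5c ∥ 50 d2.
Outer hash (tag): even-index sum = 445 mod 256 = 189; odd-index sum = 113 mod 256 = 113 → bd 71.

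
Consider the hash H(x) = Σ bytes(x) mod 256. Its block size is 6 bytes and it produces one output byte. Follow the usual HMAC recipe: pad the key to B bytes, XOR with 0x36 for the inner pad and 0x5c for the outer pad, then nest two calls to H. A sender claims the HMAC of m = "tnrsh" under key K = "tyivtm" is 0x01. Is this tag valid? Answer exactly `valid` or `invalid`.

valid

Key "tyivtm" = 74 79 69 76 74 6d is exactly B = 6 bytes: K' = 74 79 69 76 74 6d.
K' ⊕ ipad = 42 4f 5f 40 42 5b; K' ⊕ opad = 28 25 35 2a 28 31.
Inner hash: sum = 66+79+95+64+66+91+116+110+114+115+104 = 1020; mod 256 = 252 → fc.
Outer hash (recomputed tag): sum = 40+37+53+42+40+49+252 = 513; mod 256 = 1 → 01.
Recomputed tag = 01; claimed = 01 → match.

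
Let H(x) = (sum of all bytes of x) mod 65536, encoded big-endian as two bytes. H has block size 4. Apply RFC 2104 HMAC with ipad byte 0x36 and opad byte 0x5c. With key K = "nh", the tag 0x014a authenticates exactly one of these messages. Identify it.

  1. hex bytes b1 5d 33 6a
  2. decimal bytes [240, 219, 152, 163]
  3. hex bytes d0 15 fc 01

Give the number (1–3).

2

Key "nh" = 6e 68 is 2 bytes ≤ B = 4; zero-pad to 4 bytes: K' = 6e 68 00 00.
K' ⊕ ipad = 58 5e 36 36; K' ⊕ opad = 32 34 5c 5c.
m1: inner = H(58 5e 36 36 b1 5d 33 6a) = 02 cd; tag = H(32 34 5c 5c 02 cd) = 01ed
m2: inner = H(58 5e 36 36 f0 db 98 a3) = 04 28; tag = H(32 34 5c 5c 04 28) = 014a ← matches
m3: inner = H(58 5e 36 36 d0 15 fc 01) = 03 04; tag = H(32 34 5c 5c 03 04) = 0125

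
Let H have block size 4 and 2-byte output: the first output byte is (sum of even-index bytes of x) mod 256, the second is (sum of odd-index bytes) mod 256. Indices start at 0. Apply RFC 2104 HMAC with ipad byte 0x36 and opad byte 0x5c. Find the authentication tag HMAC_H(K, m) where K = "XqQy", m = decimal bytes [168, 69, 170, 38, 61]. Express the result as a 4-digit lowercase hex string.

7553

Key "XqQy" = 58 71 51 79 is exactly B = 4 bytes: K' = 58 71 51 79.
K' ⊕ ipad = 6e 47 67 4f.  K' ⊕ opad = 04 2d 0d 25.
Inner input = (K'⊕ipad) ∥ m = 6e 47 67 4f ∥ a8 45 aa 26 3d.
Inner hash: even-index sum = 612 mod 256 = 100; odd-index sum = 257 mod 256 = 1 → 64 01.
Outer input = (K'⊕opad) ∥ inner = 04 2d 0d 25 ∥ 64 01.
Outer hash (tag): even-index sum = 117 mod 256 = 117; odd-index sum = 83 mod 256 = 83 → 75 53.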